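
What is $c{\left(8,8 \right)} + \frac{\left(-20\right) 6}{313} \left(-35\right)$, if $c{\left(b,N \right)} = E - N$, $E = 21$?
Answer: $\frac{8269}{313} \approx 26.419$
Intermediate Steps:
$c{\left(b,N \right)} = 21 - N$
$c{\left(8,8 \right)} + \frac{\left(-20\right) 6}{313} \left(-35\right) = \left(21 - 8\right) + \frac{\left(-20\right) 6}{313} \left(-35\right) = \left(21 - 8\right) + \left(-120\right) \frac{1}{313} \left(-35\right) = 13 - - \frac{4200}{313} = 13 + \frac{4200}{313} = \frac{8269}{313}$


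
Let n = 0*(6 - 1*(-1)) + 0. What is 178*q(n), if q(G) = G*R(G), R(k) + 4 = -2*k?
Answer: 0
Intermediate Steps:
R(k) = -4 - 2*k
n = 0 (n = 0*(6 + 1) + 0 = 0*7 + 0 = 0 + 0 = 0)
q(G) = G*(-4 - 2*G)
178*q(n) = 178*(-2*0*(2 + 0)) = 178*(-2*0*2) = 178*0 = 0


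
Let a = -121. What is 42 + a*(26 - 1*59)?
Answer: 4035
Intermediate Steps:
42 + a*(26 - 1*59) = 42 - 121*(26 - 1*59) = 42 - 121*(26 - 59) = 42 - 121*(-33) = 42 + 3993 = 4035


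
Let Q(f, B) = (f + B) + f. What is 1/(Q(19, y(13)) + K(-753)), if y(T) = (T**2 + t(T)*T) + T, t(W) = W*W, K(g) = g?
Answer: 1/1664 ≈ 0.00060096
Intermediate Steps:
t(W) = W**2
y(T) = T + T**2 + T**3 (y(T) = (T**2 + T**2*T) + T = (T**2 + T**3) + T = T + T**2 + T**3)
Q(f, B) = B + 2*f (Q(f, B) = (B + f) + f = B + 2*f)
1/(Q(19, y(13)) + K(-753)) = 1/((13*(1 + 13 + 13**2) + 2*19) - 753) = 1/((13*(1 + 13 + 169) + 38) - 753) = 1/((13*183 + 38) - 753) = 1/((2379 + 38) - 753) = 1/(2417 - 753) = 1/1664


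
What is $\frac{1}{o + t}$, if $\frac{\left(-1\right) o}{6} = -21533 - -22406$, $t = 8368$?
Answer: $\frac{1}{3130} \approx 0.00031949$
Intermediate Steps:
$o = -5238$ ($o = - 6 \left(-21533 - -22406\right) = - 6 \left(-21533 + 22406\right) = \left(-6\right) 873 = -5238$)
$\frac{1}{o + t} = \frac{1}{-5238 + 8368} = \frac{1}{3130}$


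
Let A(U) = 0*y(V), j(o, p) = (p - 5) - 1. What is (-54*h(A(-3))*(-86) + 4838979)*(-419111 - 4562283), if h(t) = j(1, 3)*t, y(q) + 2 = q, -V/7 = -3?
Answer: -24104860956726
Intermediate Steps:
V = 21 (V = -7*(-3) = 21)
y(q) = -2 + q
j(o, p) = -6 + p (j(o, p) = (-5 + p) - 1 = -6 + p)
A(U) = 0 (A(U) = 0*(-2 + 21) = 0*19 = 0)
h(t) = -3*t (h(t) = (-6 + 3)*t = -3*t)
(-54*h(A(-3))*(-86) + 4838979)*(-419111 - 4562283) = (-(-162)*0*(-86) + 4838979)*(-419111 - 4562283) = (-54*0*(-86) + 4838979)*(-4981394) = (0*(-86) + 4838979)*(-4981394) = (0 + 4838979)*(-4981394) = 4838979*(-4981394) = -24104860956726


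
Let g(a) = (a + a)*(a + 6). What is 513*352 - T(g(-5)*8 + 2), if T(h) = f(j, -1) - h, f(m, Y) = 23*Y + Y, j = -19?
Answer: 180522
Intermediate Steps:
f(m, Y) = 24*Y
g(a) = 2*a*(6 + a) (g(a) = (2*a)*(6 + a) = 2*a*(6 + a))
T(h) = -24 - h (T(h) = 24*(-1) - h = -24 - h)
513*352 - T(g(-5)*8 + 2) = 513*352 - (-24 - ((2*(-5)*(6 - 5))*8 + 2)) = 180576 - (-24 - ((2*(-5)*1)*8 + 2)) = 180576 - (-24 - (-10*8 + 2)) = 180576 - (-24 - (-80 + 2)) = 180576 - (-24 - 1*(-78)) = 180576 - (-24 + 78) = 180576 - 1*54 = 180576 - 54 = 180522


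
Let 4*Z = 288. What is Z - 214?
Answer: -142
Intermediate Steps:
Z = 72 (Z = (1/4)*288 = 72)
Z - 214 = 72 - 214 = -142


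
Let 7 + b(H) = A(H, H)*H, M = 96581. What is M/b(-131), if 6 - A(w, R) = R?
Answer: -96581/17954 ≈ -5.3794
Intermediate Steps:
A(w, R) = 6 - R
b(H) = -7 + H*(6 - H) (b(H) = -7 + (6 - H)*H = -7 + H*(6 - H))
M/b(-131) = 96581/(-7 - 1*(-131)*(-6 - 131)) = 96581/(-7 - 1*(-131)*(-137)) = 96581/(-7 - 17947) = 96581/(-17954) = 96581*(-1/17954) = -96581/17954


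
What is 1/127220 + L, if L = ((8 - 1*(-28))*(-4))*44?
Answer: -806065919/127220 ≈ -6336.0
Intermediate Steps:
L = -6336 (L = ((8 + 28)*(-4))*44 = (36*(-4))*44 = -144*44 = -6336)
1/127220 + L = 1/127220 - 6336 = -806065919/127220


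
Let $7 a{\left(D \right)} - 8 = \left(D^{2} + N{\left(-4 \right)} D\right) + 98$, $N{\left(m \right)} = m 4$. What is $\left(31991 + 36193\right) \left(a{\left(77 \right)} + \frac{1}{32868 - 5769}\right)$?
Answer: $\frac{986065674304}{21077} \approx 4.6784 \cdot 10^{7}$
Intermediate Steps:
$N{\left(m \right)} = 4 m$
$a{\left(D \right)} = \frac{106}{7} - \frac{16 D}{7} + \frac{D^{2}}{7}$ ($a{\left(D \right)} = \frac{8}{7} + \frac{\left(D^{2} + 4 \left(-4\right) D\right) + 98}{7} = \frac{8}{7} + \frac{\left(D^{2} - 16 D\right) + 98}{7} = \frac{8}{7} + \frac{98 + D^{2} - 16 D}{7} = \frac{8}{7} + \left(14 - \frac{16 D}{7} + \frac{D^{2}}{7}\right) = \frac{106}{7} - \frac{16 D}{7} + \frac{D^{2}}{7}$)
$\left(31991 + 36193\right) \left(a{\left(77 \right)} + \frac{1}{32868 - 5769}\right) = \left(31991 + 36193\right) \left(\left(\frac{106}{7} - 176 + \frac{77^{2}}{7}\right) + \frac{1}{32868 - 5769}\right) = 68184 \left(\left(\frac{106}{7} - 176 + \frac{1}{7} \cdot 5929\right) + \frac{1}{27099}\right) = 68184 \left(\left(\frac{106}{7} - 176 + 847\right) + \frac{1}{27099}\right) = 68184 \left(\frac{4803}{7} + \frac{1}{27099}\right) = 68184 \cdot \frac{130156504}{189693} = \frac{986065674304}{21077}$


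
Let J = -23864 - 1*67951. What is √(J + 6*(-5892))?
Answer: I*√127167 ≈ 356.6*I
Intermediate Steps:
J = -91815 (J = -23864 - 67951 = -91815)
√(J + 6*(-5892)) = √(-91815 + 6*(-5892)) = √(-91815 - 35352) = √(-127167) = I*√127167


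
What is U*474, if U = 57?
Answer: 27018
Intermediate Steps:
U*474 = 57*474 = 27018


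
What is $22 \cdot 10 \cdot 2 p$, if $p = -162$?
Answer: $-71280$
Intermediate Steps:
$22 \cdot 10 \cdot 2 p = 22 \cdot 10 \cdot 2 \left(-162\right) = 22 \cdot 20 \left(-162\right) = 440 \left(-162\right) = -71280$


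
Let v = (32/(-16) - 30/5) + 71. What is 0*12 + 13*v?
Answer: 819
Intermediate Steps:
v = 63 (v = (32*(-1/16) - 30*⅕) + 71 = (-2 - 6) + 71 = -8 + 71 = 63)
0*12 + 13*v = 0*12 + 13*63 = 0 + 819 = 819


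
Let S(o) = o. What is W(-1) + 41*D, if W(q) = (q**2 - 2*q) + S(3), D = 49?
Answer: 2015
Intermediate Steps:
W(q) = 3 + q**2 - 2*q (W(q) = (q**2 - 2*q) + 3 = 3 + q**2 - 2*q)
W(-1) + 41*D = (3 + (-1)**2 - 2*(-1)) + 41*49 = (3 + 1 + 2) + 2009 = 6 + 2009 = 2015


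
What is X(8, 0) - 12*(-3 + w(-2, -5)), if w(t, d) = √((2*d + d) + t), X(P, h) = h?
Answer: 36 - 12*I*√17 ≈ 36.0 - 49.477*I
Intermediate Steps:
w(t, d) = √(t + 3*d) (w(t, d) = √(3*d + t) = √(t + 3*d))
X(8, 0) - 12*(-3 + w(-2, -5)) = 0 - 12*(-3 + √(-2 + 3*(-5))) = 0 - 12*(-3 + √(-2 - 15)) = 0 - 12*(-3 + √(-17)) = 0 - 12*(-3 + I*√17) = 0 - (-36 + 12*I*√17) = 0 + (36 - 12*I*√17) = 36 - 12*I*√17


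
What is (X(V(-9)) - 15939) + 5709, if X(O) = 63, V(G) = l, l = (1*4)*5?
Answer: -10167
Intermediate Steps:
l = 20 (l = 4*5 = 20)
V(G) = 20
(X(V(-9)) - 15939) + 5709 = (63 - 15939) + 5709 = -15876 + 5709 = -10167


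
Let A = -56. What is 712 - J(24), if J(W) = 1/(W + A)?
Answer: 22785/32 ≈ 712.03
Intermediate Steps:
J(W) = 1/(-56 + W) (J(W) = 1/(W - 56) = 1/(-56 + W))
712 - J(24) = 712 - 1/(-56 + 24) = 712 - 1/(-32) = 712 - 1*(-1/32) = 712 + 1/32 = 22785/32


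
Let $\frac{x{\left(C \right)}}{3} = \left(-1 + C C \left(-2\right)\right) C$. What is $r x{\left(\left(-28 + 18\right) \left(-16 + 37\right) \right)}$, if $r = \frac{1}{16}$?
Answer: $\frac{27783315}{8} \approx 3.4729 \cdot 10^{6}$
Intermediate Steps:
$x{\left(C \right)} = 3 C \left(-1 - 2 C^{2}\right)$ ($x{\left(C \right)} = 3 \left(-1 + C C \left(-2\right)\right) C = 3 \left(-1 + C^{2} \left(-2\right)\right) C = 3 \left(-1 - 2 C^{2}\right) C = 3 C \left(-1 - 2 C^{2}\right)$)
$r = \frac{1}{16} \approx 0.0625$
$r x{\left(\left(-28 + 18\right) \left(-16 + 37\right) \right)} = \frac{- 6 \left(\left(-28 + 18\right) \left(-16 + 37\right)\right)^{3} - 3 \left(-28 + 18\right) \left(-16 + 37\right)}{16} = \frac{- 6 \left(\left(-10\right) 21\right)^{3} - 3 \left(\left(-10\right) 21\right)}{16} = \frac{- 6 \left(-210\right)^{3} - -630}{16} = \frac{\left(-6\right) \left(-9261000\right) + 630}{16} = \frac{55566000 + 630}{16} = \frac{1}{16} \cdot 55566630 = \frac{27783315}{8}$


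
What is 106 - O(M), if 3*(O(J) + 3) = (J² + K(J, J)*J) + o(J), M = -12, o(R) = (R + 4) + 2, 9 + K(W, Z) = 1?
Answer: 31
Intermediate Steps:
K(W, Z) = -8 (K(W, Z) = -9 + 1 = -8)
o(R) = 6 + R (o(R) = (4 + R) + 2 = 6 + R)
O(J) = -1 - 7*J/3 + J²/3 (O(J) = -3 + ((J² - 8*J) + (6 + J))/3 = -3 + (6 + J² - 7*J)/3 = -3 + (2 - 7*J/3 + J²/3) = -1 - 7*J/3 + J²/3)
106 - O(M) = 106 - (-1 - 7/3*(-12) + (⅓)*(-12)²) = 106 - (-1 + 28 + (⅓)*144) = 106 - (-1 + 28 + 48) = 106 - 1*75 = 106 - 75 = 31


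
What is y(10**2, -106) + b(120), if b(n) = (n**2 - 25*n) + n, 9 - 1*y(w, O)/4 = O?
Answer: 11980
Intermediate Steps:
y(w, O) = 36 - 4*O
b(n) = n**2 - 24*n
y(10**2, -106) + b(120) = (36 - 4*(-106)) + 120*(-24 + 120) = (36 + 424) + 120*96 = 460 + 11520 = 11980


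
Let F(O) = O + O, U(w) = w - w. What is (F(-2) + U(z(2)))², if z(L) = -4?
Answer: 16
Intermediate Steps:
U(w) = 0
F(O) = 2*O
(F(-2) + U(z(2)))² = (2*(-2) + 0)² = (-4 + 0)² = (-4)² = 16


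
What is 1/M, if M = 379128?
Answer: 1/379128 ≈ 2.6376e-6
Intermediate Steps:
1/M = 1/379128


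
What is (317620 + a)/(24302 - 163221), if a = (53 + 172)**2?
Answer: -368245/138919 ≈ -2.6508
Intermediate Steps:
a = 50625 (a = 225**2 = 50625)
(317620 + a)/(24302 - 163221) = (317620 + 50625)/(24302 - 163221) = 368245/(-138919) = 368245*(-1/138919) = -368245/138919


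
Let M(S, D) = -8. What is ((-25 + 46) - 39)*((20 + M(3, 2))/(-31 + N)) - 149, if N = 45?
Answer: -1151/7 ≈ -164.43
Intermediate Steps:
((-25 + 46) - 39)*((20 + M(3, 2))/(-31 + N)) - 149 = ((-25 + 46) - 39)*((20 - 8)/(-31 + 45)) - 149 = (21 - 39)*(12/14) - 149 = -216/14 - 149 = -18*6/7 - 149 = -108/7 - 149 = -1151/7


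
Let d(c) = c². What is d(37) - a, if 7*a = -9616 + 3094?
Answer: 16105/7 ≈ 2300.7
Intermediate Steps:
a = -6522/7 (a = (-9616 + 3094)/7 = (⅐)*(-6522) = -6522/7 ≈ -931.71)
d(37) - a = 37² - 1*(-6522/7) = 1369 + 6522/7 = 16105/7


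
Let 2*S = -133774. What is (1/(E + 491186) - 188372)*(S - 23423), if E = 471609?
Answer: 3275789699725818/192559 ≈ 1.7012e+10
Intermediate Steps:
S = -66887 (S = (½)*(-133774) = -66887)
(1/(E + 491186) - 188372)*(S - 23423) = (1/(471609 + 491186) - 188372)*(-66887 - 23423) = (1/962795 - 188372)*(-90310) = -181363619739/962795*(-90310) = 3275789699725818/192559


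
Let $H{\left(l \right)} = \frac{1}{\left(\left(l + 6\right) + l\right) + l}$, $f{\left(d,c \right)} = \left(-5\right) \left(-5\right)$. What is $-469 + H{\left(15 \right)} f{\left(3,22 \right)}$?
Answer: $- \frac{23894}{51} \approx -468.51$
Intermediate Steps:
$f{\left(d,c \right)} = 25$
$H{\left(l \right)} = \frac{1}{6 + 3 l}$ ($H{\left(l \right)} = \frac{1}{\left(\left(6 + l\right) + l\right) + l} = \frac{1}{\left(6 + 2 l\right) + l} = \frac{1}{6 + 3 l}$)
$-469 + H{\left(15 \right)} f{\left(3,22 \right)} = -469 + \frac{1}{3 \left(2 + 15\right)} 25 = -469 + \frac{1}{3 \cdot 17} \cdot 25 = -469 + \frac{1}{3} \cdot \frac{1}{17} \cdot 25 = -469 + \frac{1}{51} \cdot 25 = -469 + \frac{25}{51} = - \frac{23894}{51}$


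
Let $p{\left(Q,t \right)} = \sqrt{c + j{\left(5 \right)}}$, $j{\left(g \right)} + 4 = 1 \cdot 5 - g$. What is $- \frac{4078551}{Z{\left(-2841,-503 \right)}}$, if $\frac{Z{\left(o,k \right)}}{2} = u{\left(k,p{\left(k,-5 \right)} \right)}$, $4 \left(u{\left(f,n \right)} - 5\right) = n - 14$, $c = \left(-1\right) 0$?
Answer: $- \frac{12235653}{10} + \frac{4078551 i}{10} \approx -1.2236 \cdot 10^{6} + 4.0786 \cdot 10^{5} i$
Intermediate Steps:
$j{\left(g \right)} = 1 - g$ ($j{\left(g \right)} = -4 - \left(-5 + g\right) = 1 - g$)
$c = 0$
$p{\left(Q,t \right)} = 2 i$ ($p{\left(Q,t \right)} = \sqrt{0 + \left(1 - 5\right)} = \sqrt{0 - 4} = \sqrt{-4} = 2 i$)
$u{\left(f,n \right)} = \frac{3}{2} + \frac{n}{4}$ ($u{\left(f,n \right)} = 5 + \frac{n - 14}{4} = 5 + \frac{-14 + n}{4} = 5 + \left(- \frac{7}{2} + \frac{n}{4}\right) = \frac{3}{2} + \frac{n}{4}$)
$Z{\left(o,k \right)} = 3 + i$ ($Z{\left(o,k \right)} = 2 \left(\frac{3}{2} + \frac{2 i}{4}\right) = 2 \left(\frac{3}{2} + \frac{i}{2}\right) = 3 + i$)
$- \frac{4078551}{Z{\left(-2841,-503 \right)}} = - \frac{4078551}{3 + i} = - 4078551 \frac{3 - i}{10} = - \frac{4078551 \left(3 - i\right)}{10}$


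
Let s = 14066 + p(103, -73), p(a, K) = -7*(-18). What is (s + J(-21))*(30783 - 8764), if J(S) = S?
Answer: 312031249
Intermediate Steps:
p(a, K) = 126
s = 14192 (s = 14066 + 126 = 14192)
(s + J(-21))*(30783 - 8764) = (14192 - 21)*(30783 - 8764) = 14171*22019 = 312031249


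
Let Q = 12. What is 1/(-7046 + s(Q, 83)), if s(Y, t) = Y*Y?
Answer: -1/6902 ≈ -0.00014489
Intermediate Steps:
s(Y, t) = Y**2
1/(-7046 + s(Q, 83)) = 1/(-7046 + 12**2) = 1/(-7046 + 144) = 1/(-6902) = -1/6902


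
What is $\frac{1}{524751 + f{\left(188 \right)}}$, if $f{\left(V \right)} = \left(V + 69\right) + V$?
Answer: $\frac{1}{525196} \approx 1.9041 \cdot 10^{-6}$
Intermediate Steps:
$f{\left(V \right)} = 69 + 2 V$ ($f{\left(V \right)} = \left(69 + V\right) + V = 69 + 2 V$)
$\frac{1}{524751 + f{\left(188 \right)}} = \frac{1}{524751 + \left(69 + 2 \cdot 188\right)} = \frac{1}{524751 + \left(69 + 376\right)} = \frac{1}{524751 + 445} = \frac{1}{525196}$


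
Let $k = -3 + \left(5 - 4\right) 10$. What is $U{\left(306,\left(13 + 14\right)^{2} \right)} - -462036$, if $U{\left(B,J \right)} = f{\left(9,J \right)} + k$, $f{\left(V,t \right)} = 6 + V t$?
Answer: $468610$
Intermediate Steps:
$k = 7$ ($k = -3 + 1 \cdot 10 = -3 + 10 = 7$)
$U{\left(B,J \right)} = 13 + 9 J$ ($U{\left(B,J \right)} = \left(6 + 9 J\right) + 7 = 13 + 9 J$)
$U{\left(306,\left(13 + 14\right)^{2} \right)} - -462036 = \left(13 + 9 \left(13 + 14\right)^{2}\right) - -462036 = \left(13 + 9 \cdot 27^{2}\right) + 462036 = \left(13 + 9 \cdot 729\right) + 462036 = \left(13 + 6561\right) + 462036 = 6574 + 462036 = 468610$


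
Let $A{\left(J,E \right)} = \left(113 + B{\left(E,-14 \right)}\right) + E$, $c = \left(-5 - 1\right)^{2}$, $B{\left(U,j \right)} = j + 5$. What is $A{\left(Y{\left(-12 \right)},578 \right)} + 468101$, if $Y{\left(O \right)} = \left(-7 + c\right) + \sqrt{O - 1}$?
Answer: $468783$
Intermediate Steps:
$B{\left(U,j \right)} = 5 + j$
$c = 36$ ($c = \left(-6\right)^{2} = 36$)
$Y{\left(O \right)} = 29 + \sqrt{-1 + O}$ ($Y{\left(O \right)} = \left(-7 + 36\right) + \sqrt{O - 1} = 29 + \sqrt{-1 + O}$)
$A{\left(J,E \right)} = 104 + E$ ($A{\left(J,E \right)} = \left(113 + \left(5 - 14\right)\right) + E = \left(113 - 9\right) + E = 104 + E$)
$A{\left(Y{\left(-12 \right)},578 \right)} + 468101 = \left(104 + 578\right) + 468101 = 682 + 468101 = 468783$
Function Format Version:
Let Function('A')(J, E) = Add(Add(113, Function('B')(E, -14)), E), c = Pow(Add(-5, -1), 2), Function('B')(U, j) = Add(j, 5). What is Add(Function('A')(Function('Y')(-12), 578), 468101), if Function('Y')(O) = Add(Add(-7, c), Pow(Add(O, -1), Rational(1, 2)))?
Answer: 468783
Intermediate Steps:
Function('B')(U, j) = Add(5, j)
c = 36 (c = Pow(-6, 2) = 36)
Function('Y')(O) = Add(29, Pow(Add(-1, O), Rational(1, 2))) (Function('Y')(O) = Add(Add(-7, 36), Pow(Add(O, -1), Rational(1, 2))) = Add(29, Pow(Add(-1, O), Rational(1, 2))))
Function('A')(J, E) = Add(104, E) (Function('A')(J, E) = Add(Add(113, Add(5, -14)), E) = Add(Add(113, -9), E) = Add(104, E))
Add(Function('A')(Function('Y')(-12), 578), 468101) = Add(Add(104, 578), 468101) = Add(682, 468101) = 468783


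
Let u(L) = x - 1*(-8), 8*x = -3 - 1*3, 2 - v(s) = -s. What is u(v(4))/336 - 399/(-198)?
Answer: 10037/4928 ≈ 2.0367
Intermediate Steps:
v(s) = 2 + s (v(s) = 2 - (-1)*s = 2 + s)
x = -3/4 (x = (-3 - 1*3)/8 = (-3 - 3)/8 = (1/8)*(-6) = -3/4 ≈ -0.75000)
u(L) = 29/4 (u(L) = -3/4 - 1*(-8) = -3/4 + 8 = 29/4)
u(v(4))/336 - 399/(-198) = (29/4)/336 - 399/(-198) = (29/4)*(1/336) - 399*(-1/198) = 29/1344 + 133/66 = 10037/4928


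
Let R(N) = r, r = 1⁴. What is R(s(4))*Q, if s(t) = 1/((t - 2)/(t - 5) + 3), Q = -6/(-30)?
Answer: ⅕ ≈ 0.20000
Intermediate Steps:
Q = ⅕ (Q = -6*(-1/30) = ⅕ ≈ 0.20000)
s(t) = 1/(3 + (-2 + t)/(-5 + t)) (s(t) = 1/((-2 + t)/(-5 + t) + 3) = 1/(3 + (-2 + t)/(-5 + t)))
r = 1
R(N) = 1
R(s(4))*Q = 1*(⅕) = ⅕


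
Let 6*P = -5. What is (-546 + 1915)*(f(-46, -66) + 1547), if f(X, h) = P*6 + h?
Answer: 2020644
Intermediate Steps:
P = -⅚ (P = (⅙)*(-5) = -⅚ ≈ -0.83333)
f(X, h) = -5 + h (f(X, h) = -⅚*6 + h = -5 + h)
(-546 + 1915)*(f(-46, -66) + 1547) = (-546 + 1915)*((-5 - 66) + 1547) = 1369*(-71 + 1547) = 1369*1476 = 2020644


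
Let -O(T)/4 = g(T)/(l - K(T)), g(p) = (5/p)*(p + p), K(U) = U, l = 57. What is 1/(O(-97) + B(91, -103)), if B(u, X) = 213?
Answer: 77/16381 ≈ 0.0047006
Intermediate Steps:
g(p) = 10 (g(p) = (5/p)*(2*p) = 10)
O(T) = -40/(57 - T)
1/(O(-97) + B(91, -103)) = 1/(40/(-57 - 97) + 213) = 1/(40/(-154) + 213) = 1/(40*(-1/154) + 213) = 1/(-20/77 + 213) = 1/(16381/77) = 77/16381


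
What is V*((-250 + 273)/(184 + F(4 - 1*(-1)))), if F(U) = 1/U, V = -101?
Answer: -11615/921 ≈ -12.611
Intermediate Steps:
V*((-250 + 273)/(184 + F(4 - 1*(-1)))) = -101*(-250 + 273)/(184 + 1/(4 - 1*(-1))) = -2323/(184 + 1/(4 + 1)) = -2323/(184 + 1/5) = -2323/(184 + ⅕) = -2323/921/5 = -2323*5/921 = -101*115/921 = -11615/921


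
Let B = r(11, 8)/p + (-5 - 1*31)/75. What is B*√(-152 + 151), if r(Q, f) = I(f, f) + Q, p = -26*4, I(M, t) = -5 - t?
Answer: -599*I/1300 ≈ -0.46077*I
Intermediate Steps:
p = -104
r(Q, f) = -5 + Q - f (r(Q, f) = (-5 - f) + Q = -5 + Q - f)
B = -599/1300 (B = (-5 + 11 - 1*8)/(-104) + (-5 - 1*31)/75 = (-5 + 11 - 8)*(-1/104) + (-5 - 31)*(1/75) = -2*(-1/104) - 36*1/75 = 1/52 - 12/25 = -599/1300 ≈ -0.46077)
B*√(-152 + 151) = -599*√(-152 + 151)/1300 = -599*I/1300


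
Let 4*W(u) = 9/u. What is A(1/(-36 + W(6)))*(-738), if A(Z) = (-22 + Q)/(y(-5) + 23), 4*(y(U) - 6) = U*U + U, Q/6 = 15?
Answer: -1476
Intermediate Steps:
Q = 90 (Q = 6*15 = 90)
y(U) = 6 + U/4 + U**2/4 (y(U) = 6 + (U*U + U)/4 = 6 + (U**2 + U)/4 = 6 + (U + U**2)/4 = 6 + (U/4 + U**2/4) = 6 + U/4 + U**2/4)
W(u) = 9/(4*u) (W(u) = (9/u)/4 = 9/(4*u))
A(Z) = 2 (A(Z) = (-22 + 90)/((6 + (1/4)*(-5) + (1/4)*(-5)**2) + 23) = 68/((6 - 5/4 + (1/4)*25) + 23) = 68/((6 - 5/4 + 25/4) + 23) = 68/(11 + 23) = 68/34 = 68*(1/34) = 2)
A(1/(-36 + W(6)))*(-738) = 2*(-738) = -1476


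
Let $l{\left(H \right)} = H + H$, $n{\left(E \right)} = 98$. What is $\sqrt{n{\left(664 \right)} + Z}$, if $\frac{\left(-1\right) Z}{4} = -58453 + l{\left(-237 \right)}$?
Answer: $\sqrt{235806} \approx 485.6$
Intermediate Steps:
$l{\left(H \right)} = 2 H$
$Z = 235708$ ($Z = - 4 \left(-58453 + 2 \left(-237\right)\right) = - 4 \left(-58453 - 474\right) = \left(-4\right) \left(-58927\right) = 235708$)
$\sqrt{n{\left(664 \right)} + Z} = \sqrt{98 + 235708} = \sqrt{235806}$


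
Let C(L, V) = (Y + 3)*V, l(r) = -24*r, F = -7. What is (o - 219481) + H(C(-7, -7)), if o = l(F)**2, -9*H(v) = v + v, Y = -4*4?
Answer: -1721495/9 ≈ -1.9128e+5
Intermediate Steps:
Y = -16
C(L, V) = -13*V (C(L, V) = (-16 + 3)*V = -13*V)
H(v) = -2*v/9 (H(v) = -(v + v)/9 = -2*v/9)
o = 28224 (o = (-24*(-7))**2 = 168**2 = 28224)
(o - 219481) + H(C(-7, -7)) = (28224 - 219481) - (-26)*(-7)/9 = -191257 - 2/9*91 = -191257 - 182/9 = -1721495/9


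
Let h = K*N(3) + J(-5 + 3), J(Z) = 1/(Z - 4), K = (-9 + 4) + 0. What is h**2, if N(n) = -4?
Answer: 14161/36 ≈ 393.36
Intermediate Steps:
K = -5 (K = -5 + 0 = -5)
J(Z) = 1/(-4 + Z)
h = 119/6 (h = -5*(-4) + 1/(-4 + (-5 + 3)) = 20 + 1/(-4 - 2) = 20 + 1/(-6) = 20 - 1/6 = 119/6 ≈ 19.833)
h**2 = (119/6)**2 = 14161/36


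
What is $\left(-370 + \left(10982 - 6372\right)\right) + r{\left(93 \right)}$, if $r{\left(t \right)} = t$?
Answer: $4333$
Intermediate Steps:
$\left(-370 + \left(10982 - 6372\right)\right) + r{\left(93 \right)} = \left(-370 + \left(10982 - 6372\right)\right) + 93 = \left(-370 + 4610\right) + 93 = 4240 + 93 = 4333$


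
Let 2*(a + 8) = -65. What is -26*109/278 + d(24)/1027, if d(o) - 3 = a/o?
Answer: -23281225/2284048 ≈ -10.193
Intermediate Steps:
a = -81/2 (a = -8 + (½)*(-65) = -8 - 65/2 = -81/2 ≈ -40.500)
d(o) = 3 - 81/(2*o)
-26*109/278 + d(24)/1027 = -26*109/278 + (3 - 81/2/24)/1027 = -2834*1/278 + (3 - 81/2*1/24)*(1/1027) = -1417/139 + (3 - 27/16)*(1/1027) = -1417/139 + (21/16)*(1/1027) = -1417/139 + 21/16432 = -23281225/2284048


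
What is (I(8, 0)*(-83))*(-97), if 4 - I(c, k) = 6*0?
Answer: 32204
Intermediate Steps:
I(c, k) = 4 (I(c, k) = 4 - 6*0 = 4 - 1*0 = 4 + 0 = 4)
(I(8, 0)*(-83))*(-97) = (4*(-83))*(-97) = -332*(-97) = 32204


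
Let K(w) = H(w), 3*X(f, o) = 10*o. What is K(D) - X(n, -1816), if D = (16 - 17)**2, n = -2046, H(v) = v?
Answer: 18163/3 ≈ 6054.3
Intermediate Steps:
X(f, o) = 10*o/3 (X(f, o) = (10*o)/3 = 10*o/3)
D = 1 (D = (-1)**2 = 1)
K(w) = w
K(D) - X(n, -1816) = 1 - 10*(-1816)/3 = 1 - 1*(-18160/3) = 1 + 18160/3 = 18163/3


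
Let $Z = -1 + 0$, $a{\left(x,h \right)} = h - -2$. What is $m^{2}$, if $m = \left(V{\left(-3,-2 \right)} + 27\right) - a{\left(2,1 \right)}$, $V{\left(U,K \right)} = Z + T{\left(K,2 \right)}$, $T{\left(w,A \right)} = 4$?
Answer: $729$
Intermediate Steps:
$a{\left(x,h \right)} = 2 + h$ ($a{\left(x,h \right)} = h + 2 = 2 + h$)
$Z = -1$
$V{\left(U,K \right)} = 3$ ($V{\left(U,K \right)} = -1 + 4 = 3$)
$m = 27$ ($m = \left(3 + 27\right) - \left(2 + 1\right) = 30 - 3 = 27$)
$m^{2} = 27^{2} = 729$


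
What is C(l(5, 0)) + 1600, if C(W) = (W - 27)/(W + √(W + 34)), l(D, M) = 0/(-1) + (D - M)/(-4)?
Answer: 797835/499 - 226*√131/499 ≈ 1593.7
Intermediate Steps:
l(D, M) = -D/4 + M/4 (l(D, M) = 0*(-1) + (D - M)*(-¼) = 0 + (-D/4 + M/4) = -D/4 + M/4)
C(W) = (-27 + W)/(W + √(34 + W))
C(l(5, 0)) + 1600 = (-27 + (-¼*5 + (¼)*0))/((-¼*5 + (¼)*0) + √(34 + (-¼*5 + (¼)*0))) + 1600 = (-27 + (-5/4 + 0))/((-5/4 + 0) + √(34 + (-5/4 + 0))) + 1600 = (-27 - 5/4)/(-5/4 + √(34 - 5/4)) + 1600 = -113/4/(-5/4 + √(131/4)) + 1600 = -113/4/(-5/4 + √131/2) + 1600 = -113/(4*(-5/4 + √131/2)) + 1600 = 1600 - 113/(4*(-5/4 + √131/2))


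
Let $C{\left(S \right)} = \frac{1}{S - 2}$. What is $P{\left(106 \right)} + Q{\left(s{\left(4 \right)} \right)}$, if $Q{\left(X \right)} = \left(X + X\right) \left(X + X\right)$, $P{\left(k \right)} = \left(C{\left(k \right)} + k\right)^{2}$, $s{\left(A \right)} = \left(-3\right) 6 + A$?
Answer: $\frac{130030369}{10816} \approx 12022.0$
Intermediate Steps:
$s{\left(A \right)} = -18 + A$
$C{\left(S \right)} = \frac{1}{-2 + S}$
$P{\left(k \right)} = \left(k + \frac{1}{-2 + k}\right)^{2}$ ($P{\left(k \right)} = \left(\frac{1}{-2 + k} + k\right)^{2} = \left(k + \frac{1}{-2 + k}\right)^{2}$)
$Q{\left(X \right)} = 4 X^{2}$ ($Q{\left(X \right)} = 2 X 2 X = 4 X^{2}$)
$P{\left(106 \right)} + Q{\left(s{\left(4 \right)} \right)} = \left(106 + \frac{1}{-2 + 106}\right)^{2} + 4 \left(-18 + 4\right)^{2} = \left(106 + \frac{1}{104}\right)^{2} + 4 \left(-14\right)^{2} = \left(106 + \frac{1}{104}\right)^{2} + 4 \cdot 196 = \left(\frac{11025}{104}\right)^{2} + 784 = \frac{121550625}{10816} + 784 = \frac{130030369}{10816}$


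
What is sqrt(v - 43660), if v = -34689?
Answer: I*sqrt(78349) ≈ 279.91*I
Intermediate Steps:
sqrt(v - 43660) = sqrt(-34689 - 43660) = sqrt(-78349) = I*sqrt(78349)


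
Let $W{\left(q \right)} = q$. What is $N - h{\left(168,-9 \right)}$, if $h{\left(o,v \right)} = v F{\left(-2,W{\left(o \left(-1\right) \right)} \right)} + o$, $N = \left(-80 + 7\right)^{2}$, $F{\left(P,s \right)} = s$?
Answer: $3649$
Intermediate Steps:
$N = 5329$ ($N = \left(-73\right)^{2} = 5329$)
$h{\left(o,v \right)} = o - o v$ ($h{\left(o,v \right)} = v o \left(-1\right) + o = v \left(- o\right) + o = - o v + o = o - o v$)
$N - h{\left(168,-9 \right)} = 5329 - 168 \left(1 - -9\right) = 5329 - 168 \left(1 + 9\right) = 5329 - 168 \cdot 10 = 5329 - 1680 = 3649$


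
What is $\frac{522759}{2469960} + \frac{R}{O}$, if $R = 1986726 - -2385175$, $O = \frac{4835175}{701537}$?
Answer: $\frac{168344313685692541}{265393085400} \approx 6.3432 \cdot 10^{5}$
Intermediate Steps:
$O = \frac{4835175}{701537}$ ($O = 4835175 \cdot \frac{1}{701537} = \frac{4835175}{701537} \approx 6.8923$)
$R = 4371901$ ($R = 1986726 + 2385175 = 4371901$)
$\frac{522759}{2469960} + \frac{R}{O} = \frac{522759}{2469960} + \frac{4371901}{\frac{4835175}{701537}} = 522759 \cdot \frac{1}{2469960} + 4371901 \cdot \frac{701537}{4835175} = \frac{174253}{823320} + \frac{3067050311837}{4835175} = \frac{168344313685692541}{265393085400}$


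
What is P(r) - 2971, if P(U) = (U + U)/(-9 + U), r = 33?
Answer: -11873/4 ≈ -2968.3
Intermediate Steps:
P(U) = 2*U/(-9 + U) (P(U) = (2*U)/(-9 + U) = 2*U/(-9 + U))
P(r) - 2971 = 2*33/(-9 + 33) - 2971 = 2*33/24 - 2971 = 2*33*(1/24) - 2971 = 11/4 - 2971 = -11873/4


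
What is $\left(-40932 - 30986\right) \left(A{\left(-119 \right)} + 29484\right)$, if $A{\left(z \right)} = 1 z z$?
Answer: $-3138861110$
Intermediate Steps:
$A{\left(z \right)} = z^{2}$ ($A{\left(z \right)} = z z = z^{2}$)
$\left(-40932 - 30986\right) \left(A{\left(-119 \right)} + 29484\right) = \left(-40932 - 30986\right) \left(\left(-119\right)^{2} + 29484\right) = - 71918 \left(14161 + 29484\right) = \left(-71918\right) 43645 = -3138861110$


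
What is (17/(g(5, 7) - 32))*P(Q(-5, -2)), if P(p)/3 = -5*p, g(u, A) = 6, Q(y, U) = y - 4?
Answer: -2295/26 ≈ -88.269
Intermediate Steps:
Q(y, U) = -4 + y
P(p) = -15*p (P(p) = 3*(-5*p) = -15*p)
(17/(g(5, 7) - 32))*P(Q(-5, -2)) = (17/(6 - 32))*(-15*(-4 - 5)) = (17/(-26))*(-15*(-9)) = (17*(-1/26))*135 = -17/26*135 = -2295/26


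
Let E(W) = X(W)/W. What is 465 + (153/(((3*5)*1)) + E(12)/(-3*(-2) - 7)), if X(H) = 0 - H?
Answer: 2381/5 ≈ 476.20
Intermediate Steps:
X(H) = -H
E(W) = -1 (E(W) = (-W)/W = -1)
465 + (153/(((3*5)*1)) + E(12)/(-3*(-2) - 7)) = 465 + (153/(((3*5)*1)) - 1/(-3*(-2) - 7)) = 465 + (153/((15*1)) - 1/(6 - 7)) = 465 + (153/15 - 1/(-1)) = 465 + (153*(1/15) - 1*(-1)) = 465 + (51/5 + 1) = 465 + 56/5 = 2381/5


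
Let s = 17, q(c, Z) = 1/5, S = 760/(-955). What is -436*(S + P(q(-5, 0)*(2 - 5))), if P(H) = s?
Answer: -1349420/191 ≈ -7065.0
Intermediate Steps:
S = -152/191 (S = 760*(-1/955) = -152/191 ≈ -0.79581)
q(c, Z) = ⅕
P(H) = 17
-436*(S + P(q(-5, 0)*(2 - 5))) = -436*(-152/191 + 17) = -436*3095/191 = -1349420/191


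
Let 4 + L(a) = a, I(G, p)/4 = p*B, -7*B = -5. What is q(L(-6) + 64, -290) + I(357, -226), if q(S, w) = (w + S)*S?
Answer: -93728/7 ≈ -13390.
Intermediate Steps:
B = 5/7 (B = -⅐*(-5) = 5/7 ≈ 0.71429)
I(G, p) = 20*p/7 (I(G, p) = 4*(p*(5/7)) = 4*(5*p/7) = 20*p/7)
L(a) = -4 + a
q(S, w) = S*(S + w) (q(S, w) = (S + w)*S = S*(S + w))
q(L(-6) + 64, -290) + I(357, -226) = ((-4 - 6) + 64)*(((-4 - 6) + 64) - 290) + (20/7)*(-226) = (-10 + 64)*((-10 + 64) - 290) - 4520/7 = 54*(54 - 290) - 4520/7 = 54*(-236) - 4520/7 = -12744 - 4520/7 = -93728/7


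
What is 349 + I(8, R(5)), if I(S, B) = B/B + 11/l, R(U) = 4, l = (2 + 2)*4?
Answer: 5611/16 ≈ 350.69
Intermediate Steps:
l = 16 (l = 4*4 = 16)
I(S, B) = 27/16 (I(S, B) = B/B + 11/16 = 1 + 11*(1/16) = 1 + 11/16 = 27/16)
349 + I(8, R(5)) = 349 + 27/16 = 5611/16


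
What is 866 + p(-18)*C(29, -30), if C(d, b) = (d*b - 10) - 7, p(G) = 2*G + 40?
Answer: -2682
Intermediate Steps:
p(G) = 40 + 2*G
C(d, b) = -17 + b*d (C(d, b) = (b*d - 10) - 7 = (-10 + b*d) - 7 = -17 + b*d)
866 + p(-18)*C(29, -30) = 866 + (40 + 2*(-18))*(-17 - 30*29) = 866 + (40 - 36)*(-17 - 870) = 866 + 4*(-887) = 866 - 3548 = -2682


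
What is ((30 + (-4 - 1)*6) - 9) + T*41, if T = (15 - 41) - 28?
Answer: -2223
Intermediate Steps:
T = -54 (T = -26 - 28 = -54)
((30 + (-4 - 1)*6) - 9) + T*41 = ((30 + (-4 - 1)*6) - 9) - 54*41 = ((30 - 5*6) - 9) - 2214 = ((30 - 30) - 9) - 2214 = (0 - 9) - 2214 = -9 - 2214 = -2223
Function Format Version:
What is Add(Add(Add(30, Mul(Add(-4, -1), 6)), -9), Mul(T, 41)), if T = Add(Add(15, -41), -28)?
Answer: -2223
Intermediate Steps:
T = -54 (T = Add(-26, -28) = -54)
Add(Add(Add(30, Mul(Add(-4, -1), 6)), -9), Mul(T, 41)) = Add(Add(Add(30, Mul(Add(-4, -1), 6)), -9), Mul(-54, 41)) = Add(Add(Add(30, Mul(-5, 6)), -9), -2214) = Add(Add(Add(30, -30), -9), -2214) = Add(Add(0, -9), -2214) = Add(-9, -2214) = -2223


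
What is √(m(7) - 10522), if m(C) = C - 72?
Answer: I*√10587 ≈ 102.89*I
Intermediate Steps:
m(C) = -72 + C
√(m(7) - 10522) = √((-72 + 7) - 10522) = √(-65 - 10522) = √(-10587) = I*√10587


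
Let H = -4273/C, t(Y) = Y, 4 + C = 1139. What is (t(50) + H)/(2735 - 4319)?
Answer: -52477/1797840 ≈ -0.029189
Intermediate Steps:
C = 1135 (C = -4 + 1139 = 1135)
H = -4273/1135 ≈ -3.7648
(t(50) + H)/(2735 - 4319) = (50 - 4273/1135)/(2735 - 4319) = (52477/1135)/(-1584) = (52477/1135)*(-1/1584) = -52477/1797840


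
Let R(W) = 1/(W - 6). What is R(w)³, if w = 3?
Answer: -1/27 ≈ -0.037037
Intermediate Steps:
R(W) = 1/(-6 + W)
R(w)³ = (1/(-6 + 3))³ = (1/(-3))³ = (-⅓)³ = -1/27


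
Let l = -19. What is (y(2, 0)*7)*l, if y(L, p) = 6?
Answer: -798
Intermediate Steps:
(y(2, 0)*7)*l = (6*7)*(-19) = 42*(-19) = -798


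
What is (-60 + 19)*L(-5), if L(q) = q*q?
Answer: -1025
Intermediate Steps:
L(q) = q²
(-60 + 19)*L(-5) = (-60 + 19)*(-5)² = -41*25 = -1025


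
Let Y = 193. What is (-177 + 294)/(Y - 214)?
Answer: -39/7 ≈ -5.5714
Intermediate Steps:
(-177 + 294)/(Y - 214) = (-177 + 294)/(193 - 214) = 117/(-21) = 117*(-1/21) = -39/7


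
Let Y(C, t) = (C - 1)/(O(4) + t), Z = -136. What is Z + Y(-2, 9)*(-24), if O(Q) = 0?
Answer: -128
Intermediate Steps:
Y(C, t) = (-1 + C)/t (Y(C, t) = (C - 1)/(0 + t) = (-1 + C)/t)
Z + Y(-2, 9)*(-24) = -136 + ((-1 - 2)/9)*(-24) = -136 + ((⅑)*(-3))*(-24) = -136 - ⅓*(-24) = -136 + 8 = -128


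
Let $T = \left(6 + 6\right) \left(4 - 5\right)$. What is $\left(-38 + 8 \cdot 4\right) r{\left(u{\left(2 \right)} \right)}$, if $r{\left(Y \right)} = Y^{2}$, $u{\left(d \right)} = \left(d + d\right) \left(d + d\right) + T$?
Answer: $-96$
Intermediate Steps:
$T = -12$ ($T = 12 \left(-1\right) = -12$)
$u{\left(d \right)} = -12 + 4 d^{2}$ ($u{\left(d \right)} = \left(d + d\right) \left(d + d\right) - 12 = 2 d 2 d - 12 = 4 d^{2} - 12 = -12 + 4 d^{2}$)
$\left(-38 + 8 \cdot 4\right) r{\left(u{\left(2 \right)} \right)} = \left(-38 + 8 \cdot 4\right) \left(-12 + 4 \cdot 2^{2}\right)^{2} = \left(-38 + 32\right) \left(-12 + 4 \cdot 4\right)^{2} = - 6 \left(-12 + 16\right)^{2} = - 6 \cdot 4^{2} = \left(-6\right) 16 = -96$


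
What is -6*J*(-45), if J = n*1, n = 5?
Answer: 1350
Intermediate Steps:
J = 5 (J = 5*1 = 5)
-6*J*(-45) = -6*5*(-45) = -30*(-45) = 1350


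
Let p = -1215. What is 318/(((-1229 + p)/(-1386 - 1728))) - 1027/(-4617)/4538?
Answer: 5186927235095/12801639006 ≈ 405.18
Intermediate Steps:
318/(((-1229 + p)/(-1386 - 1728))) - 1027/(-4617)/4538 = 318/(((-1229 - 1215)/(-1386 - 1728))) - 1027/(-4617)/4538 = 318/((-2444/(-3114))) - 1027*(-1/4617)*(1/4538) = 318/((-2444*(-1/3114))) + (1027/4617)*(1/4538) = 318/(1222/1557) + 1027/20951946 = 318*(1557/1222) + 1027/20951946 = 247563/611 + 1027/20951946 = 5186927235095/12801639006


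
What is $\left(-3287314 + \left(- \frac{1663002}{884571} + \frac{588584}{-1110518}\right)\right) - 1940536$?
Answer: $- \frac{19904987622398100}{3807488441} \approx -5.2279 \cdot 10^{6}$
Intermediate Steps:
$\left(-3287314 + \left(- \frac{1663002}{884571} + \frac{588584}{-1110518}\right)\right) - 1940536 = \left(-3287314 + \left(\left(-1663002\right) \frac{1}{884571} + 588584 \left(- \frac{1}{1110518}\right)\right)\right) - 1940536 = \left(-3287314 - \frac{9176116250}{3807488441}\right) - 1940536 = - \frac{12516419233053724}{3807488441} - 1940536 = - \frac{19904987622398100}{3807488441}$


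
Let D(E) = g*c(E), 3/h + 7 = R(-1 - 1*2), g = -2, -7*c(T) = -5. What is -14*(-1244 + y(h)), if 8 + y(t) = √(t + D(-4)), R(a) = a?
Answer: 17528 - 11*I*√70/5 ≈ 17528.0 - 18.407*I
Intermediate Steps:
c(T) = 5/7 (c(T) = -⅐*(-5) = 5/7)
h = -3/10 (h = 3/(-7 + (-1 - 1*2)) = 3/(-7 + (-1 - 2)) = 3/(-7 - 3) = 3/(-10) = 3*(-⅒) = -3/10 ≈ -0.30000)
D(E) = -10/7 (D(E) = -2*5/7 = -10/7)
y(t) = -8 + √(-10/7 + t) (y(t) = -8 + √(t - 10/7) = -8 + √(-10/7 + t))
-14*(-1244 + y(h)) = -14*(-1244 + (-8 + √(-70 + 49*(-3/10))/7)) = -14*(-1244 + (-8 + √(-70 - 147/10)/7)) = -14*(-1244 + (-8 + √(-847/10)/7)) = -14*(-1244 + (-8 + (11*I*√70/10)/7)) = -14*(-1244 + (-8 + 11*I*√70/70)) = -14*(-1252 + 11*I*√70/70) = 17528 - 11*I*√70/5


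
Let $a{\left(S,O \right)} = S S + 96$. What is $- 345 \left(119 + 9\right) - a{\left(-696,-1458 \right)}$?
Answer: $-528672$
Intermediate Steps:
$a{\left(S,O \right)} = 96 + S^{2}$ ($a{\left(S,O \right)} = S^{2} + 96 = 96 + S^{2}$)
$- 345 \left(119 + 9\right) - a{\left(-696,-1458 \right)} = - 345 \left(119 + 9\right) - \left(96 + \left(-696\right)^{2}\right) = \left(-345\right) 128 - \left(96 + 484416\right) = -44160 - 484512 = -528672$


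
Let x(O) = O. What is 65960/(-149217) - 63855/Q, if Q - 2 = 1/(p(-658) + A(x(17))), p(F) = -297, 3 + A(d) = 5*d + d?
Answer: -377323971626/11788143 ≈ -32009.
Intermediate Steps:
A(d) = -3 + 6*d (A(d) = -3 + (5*d + d) = -3 + 6*d)
Q = 395/198 (Q = 2 + 1/(-297 + (-3 + 6*17)) = 2 + 1/(-297 + (-3 + 102)) = 2 + 1/(-297 + 99) = 2 + 1/(-198) = 2 - 1/198 = 395/198 ≈ 1.9949)
65960/(-149217) - 63855/Q = 65960/(-149217) - 63855/395/198 = 65960*(-1/149217) - 63855*198/395 = -65960/149217 - 2528658/79 = -377323971626/11788143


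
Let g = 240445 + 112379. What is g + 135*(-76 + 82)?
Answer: 353634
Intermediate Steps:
g = 352824
g + 135*(-76 + 82) = 352824 + 135*(-76 + 82) = 352824 + 135*6 = 352824 + 810 = 353634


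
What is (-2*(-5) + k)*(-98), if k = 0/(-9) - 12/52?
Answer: -12446/13 ≈ -957.38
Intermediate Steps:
k = -3/13 (k = 0*(-⅑) - 12*1/52 = 0 - 3/13 = -3/13 ≈ -0.23077)
(-2*(-5) + k)*(-98) = (-2*(-5) - 3/13)*(-98) = (10 - 3/13)*(-98) = (127/13)*(-98) = -12446/13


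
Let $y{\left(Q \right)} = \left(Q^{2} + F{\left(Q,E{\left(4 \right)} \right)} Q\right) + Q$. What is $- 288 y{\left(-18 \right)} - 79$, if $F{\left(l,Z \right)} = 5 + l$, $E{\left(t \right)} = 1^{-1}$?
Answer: $-155599$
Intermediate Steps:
$E{\left(t \right)} = 1$
$y{\left(Q \right)} = Q + Q^{2} + Q \left(5 + Q\right)$ ($y{\left(Q \right)} = \left(Q^{2} + \left(5 + Q\right) Q\right) + Q = \left(Q^{2} + Q \left(5 + Q\right)\right) + Q = Q + Q^{2} + Q \left(5 + Q\right)$)
$- 288 y{\left(-18 \right)} - 79 = - 288 \cdot 2 \left(-18\right) \left(3 - 18\right) - 79 = - 288 \cdot 2 \left(-18\right) \left(-15\right) - 79 = \left(-288\right) 540 - 79 = -155520 - 79 = -155599$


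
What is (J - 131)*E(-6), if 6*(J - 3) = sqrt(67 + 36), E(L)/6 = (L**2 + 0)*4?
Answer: -110592 + 144*sqrt(103) ≈ -1.0913e+5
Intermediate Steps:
E(L) = 24*L**2 (E(L) = 6*((L**2 + 0)*4) = 6*(L**2*4) = 6*(4*L**2) = 24*L**2)
J = 3 + sqrt(103)/6 (J = 3 + sqrt(67 + 36)/6 = 3 + sqrt(103)/6 ≈ 4.6915)
(J - 131)*E(-6) = ((3 + sqrt(103)/6) - 131)*(24*(-6)**2) = (-128 + sqrt(103)/6)*(24*36) = (-128 + sqrt(103)/6)*864 = -110592 + 144*sqrt(103)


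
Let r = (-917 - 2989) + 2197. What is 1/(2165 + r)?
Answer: 1/456 ≈ 0.0021930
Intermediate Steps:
r = -1709 (r = -3906 + 2197 = -1709)
1/(2165 + r) = 1/(2165 - 1709) = 1/456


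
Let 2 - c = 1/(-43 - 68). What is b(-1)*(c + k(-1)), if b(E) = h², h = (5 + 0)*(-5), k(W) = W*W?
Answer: 208750/111 ≈ 1880.6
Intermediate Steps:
k(W) = W²
h = -25 (h = 5*(-5) = -25)
b(E) = 625 (b(E) = (-25)² = 625)
c = 223/111 (c = 2 - 1/(-43 - 68) = 2 - 1/(-111) = 2 - 1*(-1/111) = 2 + 1/111 = 223/111 ≈ 2.0090)
b(-1)*(c + k(-1)) = 625*(223/111 + (-1)²) = 625*(223/111 + 1) = 625*(334/111) = 208750/111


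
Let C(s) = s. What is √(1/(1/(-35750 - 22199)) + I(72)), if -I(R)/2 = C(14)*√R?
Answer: √(-57949 - 168*√2) ≈ 241.22*I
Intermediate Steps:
I(R) = -28*√R
√(1/(1/(-35750 - 22199)) + I(72)) = √(1/(1/(-35750 - 22199)) - 168*√2) = √(1/(1/(-57949)) - 168*√2) = √(1/(-1/57949) - 168*√2) = √(-57949 - 168*√2)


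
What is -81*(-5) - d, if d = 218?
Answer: 187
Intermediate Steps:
-81*(-5) - d = -81*(-5) - 1*218 = 405 - 218 = 187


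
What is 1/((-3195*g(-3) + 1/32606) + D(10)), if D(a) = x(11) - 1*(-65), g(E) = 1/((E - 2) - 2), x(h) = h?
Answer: 32606/17360367 ≈ 0.0018782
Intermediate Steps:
g(E) = 1/(-4 + E) (g(E) = 1/((-2 + E) - 2) = 1/(-4 + E))
D(a) = 76 (D(a) = 11 - 1*(-65) = 11 + 65 = 76)
1/((-3195*g(-3) + 1/32606) + D(10)) = 1/((-3195/(-4 - 3) + 1/32606) + 76) = 1/((-3195/(-7) + 1/32606) + 76) = 1/((-3195*(-⅐) + 1/32606) + 76) = 1/((3195/7 + 1/32606) + 76) = 1/(14882311/32606 + 76) = 1/(17360367/32606) = 32606/17360367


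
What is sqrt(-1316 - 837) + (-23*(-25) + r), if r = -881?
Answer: -306 + I*sqrt(2153) ≈ -306.0 + 46.4*I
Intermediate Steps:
sqrt(-1316 - 837) + (-23*(-25) + r) = sqrt(-1316 - 837) + (-23*(-25) - 881) = sqrt(-2153) + (575 - 881) = I*sqrt(2153) - 306 = -306 + I*sqrt(2153)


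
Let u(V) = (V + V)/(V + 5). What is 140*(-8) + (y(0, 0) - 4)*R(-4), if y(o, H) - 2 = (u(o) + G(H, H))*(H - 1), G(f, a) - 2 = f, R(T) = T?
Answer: -1104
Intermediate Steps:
u(V) = 2*V/(5 + V) (u(V) = (2*V)/(5 + V) = 2*V/(5 + V))
G(f, a) = 2 + f
y(o, H) = 2 + (-1 + H)*(2 + H + 2*o/(5 + o)) (y(o, H) = 2 + (2*o/(5 + o) + (2 + H))*(H - 1) = 2 + (2 + H + 2*o/(5 + o))*(-1 + H) = 2 + (-1 + H)*(2 + H + 2*o/(5 + o)))
140*(-8) + (y(0, 0) - 4)*R(-4) = 140*(-8) + ((-2*0 + 2*0*0 + 0*(1 + 0)*(5 + 0))/(5 + 0) - 4)*(-4) = -1120 + ((0 + 0 + 0*1*5)/5 - 4)*(-4) = -1120 + ((0 + 0 + 0)/5 - 4)*(-4) = -1120 + ((1/5)*0 - 4)*(-4) = -1120 + (0 - 4)*(-4) = -1120 - 4*(-4) = -1120 + 16 = -1104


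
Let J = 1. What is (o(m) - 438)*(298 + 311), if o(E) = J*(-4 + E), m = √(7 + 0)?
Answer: -269178 + 609*√7 ≈ -2.6757e+5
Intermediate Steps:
m = √7 ≈ 2.6458
o(E) = -4 + E (o(E) = 1*(-4 + E) = -4 + E)
(o(m) - 438)*(298 + 311) = ((-4 + √7) - 438)*(298 + 311) = (-442 + √7)*609 = -269178 + 609*√7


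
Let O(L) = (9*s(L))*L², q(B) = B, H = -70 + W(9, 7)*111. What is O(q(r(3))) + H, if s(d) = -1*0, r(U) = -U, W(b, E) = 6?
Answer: 596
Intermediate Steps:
H = 596 (H = -70 + 6*111 = -70 + 666 = 596)
s(d) = 0
O(L) = 0 (O(L) = (9*0)*L² = 0*L² = 0)
O(q(r(3))) + H = 0 + 596 = 596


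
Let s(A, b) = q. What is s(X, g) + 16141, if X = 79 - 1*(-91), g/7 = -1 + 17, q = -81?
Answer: 16060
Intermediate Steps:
g = 112 (g = 7*(-1 + 17) = 7*16 = 112)
X = 170 (X = 79 + 91 = 170)
s(A, b) = -81
s(X, g) + 16141 = -81 + 16141 = 16060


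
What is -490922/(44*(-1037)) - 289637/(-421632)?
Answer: 902475335/78845184 ≈ 11.446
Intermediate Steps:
-490922/(44*(-1037)) - 289637/(-421632) = -490922/(-45628) - 289637*(-1/421632) = -490922*(-1/45628) + 289637/421632 = 245461/22814 + 289637/421632 = 902475335/78845184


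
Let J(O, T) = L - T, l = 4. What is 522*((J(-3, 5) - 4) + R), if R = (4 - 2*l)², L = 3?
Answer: 5220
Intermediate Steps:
R = 16 (R = (4 - 2*4)² = (4 - 8)² = (-4)² = 16)
J(O, T) = 3 - T
522*((J(-3, 5) - 4) + R) = 522*(((3 - 1*5) - 4) + 16) = 522*(((3 - 5) - 4) + 16) = 522*((-2 - 4) + 16) = 522*(-6 + 16) = 522*10 = 5220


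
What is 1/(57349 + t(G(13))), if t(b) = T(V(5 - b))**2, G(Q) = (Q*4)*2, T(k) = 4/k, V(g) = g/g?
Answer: 1/57365 ≈ 1.7432e-5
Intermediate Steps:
V(g) = 1
G(Q) = 8*Q (G(Q) = (4*Q)*2 = 8*Q)
t(b) = 16 (t(b) = (4/1)**2 = (4*1)**2 = 4**2 = 16)
1/(57349 + t(G(13))) = 1/(57349 + 16) = 1/57365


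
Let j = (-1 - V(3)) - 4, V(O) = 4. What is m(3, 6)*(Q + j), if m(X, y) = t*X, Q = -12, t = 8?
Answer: -504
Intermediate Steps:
m(X, y) = 8*X
j = -9 (j = (-1 - 1*4) - 4 = (-1 - 4) - 4 = -5 - 4 = -9)
m(3, 6)*(Q + j) = (8*3)*(-12 - 9) = 24*(-21) = -504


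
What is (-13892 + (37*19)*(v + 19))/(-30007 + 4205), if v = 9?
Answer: -2896/12901 ≈ -0.22448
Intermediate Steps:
(-13892 + (37*19)*(v + 19))/(-30007 + 4205) = (-13892 + (37*19)*(9 + 19))/(-30007 + 4205) = (-13892 + 703*28)/(-25802) = (-13892 + 19684)*(-1/25802) = 5792*(-1/25802) = -2896/12901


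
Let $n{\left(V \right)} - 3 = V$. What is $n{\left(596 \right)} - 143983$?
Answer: $-143384$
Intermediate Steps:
$n{\left(V \right)} = 3 + V$
$n{\left(596 \right)} - 143983 = \left(3 + 596\right) - 143983 = 599 - 143983 = -143384$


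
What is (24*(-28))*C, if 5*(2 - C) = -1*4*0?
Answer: -1344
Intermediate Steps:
C = 2 (C = 2 - (-1*4)*0/5 = 2 - (-4)*0/5 = 2 - ⅕*0 = 2 + 0 = 2)
(24*(-28))*C = (24*(-28))*2 = -672*2 = -1344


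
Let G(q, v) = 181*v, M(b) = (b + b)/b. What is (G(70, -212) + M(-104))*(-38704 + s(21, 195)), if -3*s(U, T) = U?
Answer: 1485341070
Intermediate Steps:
s(U, T) = -U/3
M(b) = 2 (M(b) = (2*b)/b = 2)
(G(70, -212) + M(-104))*(-38704 + s(21, 195)) = (181*(-212) + 2)*(-38704 - ⅓*21) = (-38372 + 2)*(-38704 - 7) = -38370*(-38711) = 1485341070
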